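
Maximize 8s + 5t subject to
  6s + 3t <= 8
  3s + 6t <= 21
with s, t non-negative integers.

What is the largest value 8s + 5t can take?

10

The continuous relaxation peaks at (0, 2.67) with value 13.33; rounding to a feasible lattice point costs some objective.
(s,t)=(0,2): 6·0+3·2=6≤8, 3·0+6·2=12≤21, objective 10.
(s,t)=(0,1): 6·0+3·1=3≤8, 3·0+6·1=6≤21, objective 5.
Maximum is 10 at (s,t)=(0,2).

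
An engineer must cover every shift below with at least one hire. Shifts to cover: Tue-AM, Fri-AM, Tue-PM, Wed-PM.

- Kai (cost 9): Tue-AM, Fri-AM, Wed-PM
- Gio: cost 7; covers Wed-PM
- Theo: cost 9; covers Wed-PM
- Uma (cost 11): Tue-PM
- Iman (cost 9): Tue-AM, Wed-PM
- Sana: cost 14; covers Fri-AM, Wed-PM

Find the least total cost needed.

20

This is an integer covering problem.
Choose Kai and Uma: together they cover Tue-AM, Fri-AM, Tue-PM, Wed-PM — every shift.
Total cost: 9 + 11 = 20.
No cover costs less than 20.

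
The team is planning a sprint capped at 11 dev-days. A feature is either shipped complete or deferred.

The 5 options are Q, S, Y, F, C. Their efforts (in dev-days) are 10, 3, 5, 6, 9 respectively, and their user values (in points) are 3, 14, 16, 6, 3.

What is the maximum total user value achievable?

S + Y: effort 3 + 5 = 8 ≤ 11, user value 14 + 16 = 30.
Y + F: effort 5 + 6 = 11 ≤ 11, user value 16 + 6 = 22.
S + F: effort 3 + 6 = 9 ≤ 11, user value 14 + 6 = 20.
Best is S and Y with total user value 30.

30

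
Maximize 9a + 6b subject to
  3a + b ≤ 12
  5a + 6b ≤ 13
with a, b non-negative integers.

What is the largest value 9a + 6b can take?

Relaxing integrality, the LP optimum is 23.40 at (a,b) = (2.6, 0), which is not an integer point.
(a,b)=(2,0) is feasible, giving 18.
(a,b)=(1,1) is feasible, giving 15.
(a,b)=(1,0) is feasible, giving 9.
Maximum is 18 at (a,b)=(2,0).

18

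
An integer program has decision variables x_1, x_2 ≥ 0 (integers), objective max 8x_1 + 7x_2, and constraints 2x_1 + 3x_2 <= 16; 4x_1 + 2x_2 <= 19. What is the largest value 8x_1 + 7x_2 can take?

The continuous relaxation peaks at (3.12, 3.25) with value 47.75; rounding to a feasible lattice point costs some objective.
(x_1,x_2)=(3,3): 2·3+3·3=15≤16, 4·3+2·3=18≤19, objective 45.
(x_1,x_2)=(2,4): 2·2+3·4=16≤16, 4·2+2·4=16≤19, objective 44.
(x_1,x_2)=(3,2): 2·3+3·2=12≤16, 4·3+2·2=16≤19, objective 38.
Maximum is 45 at (x_1,x_2)=(3,3).

45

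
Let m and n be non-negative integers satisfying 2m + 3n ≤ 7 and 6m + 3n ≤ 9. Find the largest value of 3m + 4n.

8

Relaxing integrality, the LP optimum is 9.50 at (m,n) = (0.5, 2), which is not an integer point.
(m,n)=(0,2) is feasible, giving 8.
(m,n)=(1,1) is feasible, giving 7.
(m,n)=(0,1) is feasible, giving 4.
No feasible integer point exceeds 8.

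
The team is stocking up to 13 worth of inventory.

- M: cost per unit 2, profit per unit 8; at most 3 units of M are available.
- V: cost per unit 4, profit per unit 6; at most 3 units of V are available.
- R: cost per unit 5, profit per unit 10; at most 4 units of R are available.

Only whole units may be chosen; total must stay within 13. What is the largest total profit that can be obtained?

34

2×M, 1×V, and 1×R: cost 13 ≤ 13, profit 2·8 + 1·6 + 1·10 = 32.
3×M and 1×R: cost 11 ≤ 13, profit 3·8 + 1·10 = 34.
Best is 34.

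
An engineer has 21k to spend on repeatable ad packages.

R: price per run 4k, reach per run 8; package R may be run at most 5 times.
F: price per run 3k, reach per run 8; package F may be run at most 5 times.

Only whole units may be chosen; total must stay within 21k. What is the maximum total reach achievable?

F has the best ratio (8/3); taking only F gives at most 5×8 = 40 (stopped by the supply cap of 5).
Mixing does better — 1×R and 5×F: price 19 ≤ 21, reach 1·8 + 5·8 = 48.

48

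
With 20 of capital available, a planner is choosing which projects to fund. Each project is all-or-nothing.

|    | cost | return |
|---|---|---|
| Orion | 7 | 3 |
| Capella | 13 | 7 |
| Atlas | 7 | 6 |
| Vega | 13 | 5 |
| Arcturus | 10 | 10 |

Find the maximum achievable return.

Atlas + Arcturus: cost 7 + 10 = 17 ≤ 20, return 6 + 10 = 16.
Capella + Atlas: cost 13 + 7 = 20 ≤ 20, return 7 + 6 = 13.
Orion + Arcturus: cost 7 + 10 = 17 ≤ 20, return 3 + 10 = 13.
Best is Atlas and Arcturus with total return 16.

16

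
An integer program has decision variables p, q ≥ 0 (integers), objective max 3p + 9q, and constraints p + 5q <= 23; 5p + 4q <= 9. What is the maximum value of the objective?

18

The continuous relaxation peaks at (0, 2.25) with value 20.25; rounding to a feasible lattice point costs some objective.
(p,q)=(0,2): 1·0+5·2=10≤23, 5·0+4·2=8≤9, objective 18.
(p,q)=(1,1): 1·1+5·1=6≤23, 5·1+4·1=9≤9, objective 12.
(p,q)=(0,1): 1·0+5·1=5≤23, 5·0+4·1=4≤9, objective 9.
No feasible integer point exceeds 18.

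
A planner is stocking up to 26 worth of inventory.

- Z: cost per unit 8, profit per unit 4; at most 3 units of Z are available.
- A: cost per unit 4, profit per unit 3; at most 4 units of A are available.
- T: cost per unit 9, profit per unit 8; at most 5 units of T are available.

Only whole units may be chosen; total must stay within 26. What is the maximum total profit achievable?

22

4×A and 1×T: cost 25 ≤ 26, profit 4·3 + 1·8 = 20.
2×A and 2×T: cost 26 ≤ 26, profit 2·3 + 2·8 = 22.
Best is 22.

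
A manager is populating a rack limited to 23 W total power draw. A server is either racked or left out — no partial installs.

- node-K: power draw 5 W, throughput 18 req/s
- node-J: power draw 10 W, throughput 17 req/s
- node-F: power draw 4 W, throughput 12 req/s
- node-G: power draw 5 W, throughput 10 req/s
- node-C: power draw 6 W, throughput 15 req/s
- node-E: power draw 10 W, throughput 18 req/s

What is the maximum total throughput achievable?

node-K + node-C + node-E: power draw 5 + 6 + 10 = 21 ≤ 23, throughput 18 + 15 + 18 = 51.
node-K + node-F + node-G + node-C: power draw 5 + 4 + 5 + 6 = 20 ≤ 23, throughput 18 + 12 + 10 + 15 = 55.
node-K + node-J + node-C: power draw 5 + 10 + 6 = 21 ≤ 23, throughput 18 + 17 + 15 = 50.
Best is node-K, node-F, node-G, and node-C with total throughput 55.

55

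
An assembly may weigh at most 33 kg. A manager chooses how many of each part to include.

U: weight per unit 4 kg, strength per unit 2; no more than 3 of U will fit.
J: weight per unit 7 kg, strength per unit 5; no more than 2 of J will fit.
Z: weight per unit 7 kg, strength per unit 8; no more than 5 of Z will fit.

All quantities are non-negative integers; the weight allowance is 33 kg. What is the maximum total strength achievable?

4×Z: weight 28 ≤ 33, strength 4·8 = 32.
1×U and 4×Z: weight 32 ≤ 33, strength 1·2 + 4·8 = 34.
Best is 34.

34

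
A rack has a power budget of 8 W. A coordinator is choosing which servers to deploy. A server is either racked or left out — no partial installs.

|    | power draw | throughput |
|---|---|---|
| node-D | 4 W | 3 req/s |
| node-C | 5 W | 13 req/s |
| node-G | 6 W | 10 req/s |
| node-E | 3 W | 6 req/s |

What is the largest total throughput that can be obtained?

node-C: power draw 5 ≤ 8, throughput 13.
node-C + node-E: power draw 5 + 3 = 8 ≤ 8, throughput 13 + 6 = 19.
Best is node-C and node-E with total throughput 19.

19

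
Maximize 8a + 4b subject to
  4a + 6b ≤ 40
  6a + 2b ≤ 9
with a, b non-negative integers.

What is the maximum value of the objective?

16

(a,b)=(0,4) is feasible, giving 16.
(a,b)=(0,3) is feasible, giving 12.
No feasible integer point exceeds 16.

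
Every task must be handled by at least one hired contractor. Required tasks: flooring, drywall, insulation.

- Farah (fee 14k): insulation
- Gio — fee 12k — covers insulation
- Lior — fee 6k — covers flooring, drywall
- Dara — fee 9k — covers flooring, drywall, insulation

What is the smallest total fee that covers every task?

The greedy cost-per-new-task heuristic would pick Lior and Dara for 15, but a cheaper cover exists.
Dara alone covers flooring, drywall, insulation — every task.
Total fee: 9.
No cover costs less than 9.

9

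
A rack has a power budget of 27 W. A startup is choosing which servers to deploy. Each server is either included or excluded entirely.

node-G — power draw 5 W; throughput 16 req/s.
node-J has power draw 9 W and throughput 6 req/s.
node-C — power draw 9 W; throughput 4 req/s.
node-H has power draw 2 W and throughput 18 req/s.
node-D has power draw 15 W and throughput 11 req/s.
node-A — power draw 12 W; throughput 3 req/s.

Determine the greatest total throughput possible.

node-G + node-J + node-C + node-H: power draw 5 + 9 + 9 + 2 = 25 ≤ 27, throughput 16 + 6 + 4 + 18 = 44.
node-G + node-H + node-D: power draw 5 + 2 + 15 = 22 ≤ 27, throughput 16 + 18 + 11 = 45.
node-G + node-J + node-H: power draw 5 + 9 + 2 = 16 ≤ 27, throughput 16 + 6 + 18 = 40.
Best is node-G, node-H, and node-D with total throughput 45.

45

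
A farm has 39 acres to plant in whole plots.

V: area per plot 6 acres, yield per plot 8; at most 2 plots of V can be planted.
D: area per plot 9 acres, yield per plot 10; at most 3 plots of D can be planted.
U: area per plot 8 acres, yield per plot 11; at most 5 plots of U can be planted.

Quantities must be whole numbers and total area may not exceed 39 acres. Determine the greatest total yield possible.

52

1×V and 4×U: area 38 ≤ 39, yield 1·8 + 4·11 = 52.
1×V, 1×D, and 3×U: area 39 ≤ 39, yield 1·8 + 1·10 + 3·11 = 51.
Best is 52.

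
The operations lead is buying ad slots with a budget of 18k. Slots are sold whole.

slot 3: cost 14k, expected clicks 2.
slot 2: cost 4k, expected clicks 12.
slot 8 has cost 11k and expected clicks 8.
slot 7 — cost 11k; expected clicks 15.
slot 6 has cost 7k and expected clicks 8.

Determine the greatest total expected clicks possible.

27

This is a 0-1 knapsack instance.
Take slot 2 and slot 7: cost 4 + 11 = 15 ≤ 18, expected clicks 12 + 15 = 27.
No other feasible combination does better.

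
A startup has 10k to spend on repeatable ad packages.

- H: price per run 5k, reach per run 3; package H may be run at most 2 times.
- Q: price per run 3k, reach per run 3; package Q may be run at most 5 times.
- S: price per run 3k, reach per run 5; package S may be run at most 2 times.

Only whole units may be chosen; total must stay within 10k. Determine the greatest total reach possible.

13

This is a bounded integer knapsack.
2×Q and 1×S: price 9 ≤ 10, reach 2·3 + 1·5 = 11.
1×Q and 2×S: price 9 ≤ 10, reach 1·3 + 2·5 = 13.
Best is 13.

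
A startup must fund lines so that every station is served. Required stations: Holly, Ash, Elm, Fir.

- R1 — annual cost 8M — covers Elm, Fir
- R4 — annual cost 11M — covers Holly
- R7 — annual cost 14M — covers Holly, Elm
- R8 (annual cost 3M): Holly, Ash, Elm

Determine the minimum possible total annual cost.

This is an integer covering problem.
Choose R1 and R8: together they cover Holly, Ash, Elm, Fir — every station.
Total annual cost: 8 + 3 = 11.

11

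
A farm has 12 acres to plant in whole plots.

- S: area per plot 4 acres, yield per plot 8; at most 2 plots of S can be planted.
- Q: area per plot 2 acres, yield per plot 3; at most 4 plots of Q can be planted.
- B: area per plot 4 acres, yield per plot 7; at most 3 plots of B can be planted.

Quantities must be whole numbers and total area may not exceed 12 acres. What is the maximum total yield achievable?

23

This is a bounded integer knapsack.
S has the best ratio (8/4); taking only S gives at most 2×8 = 16 (stopped by the supply cap of 2).
Mixing does better — 2×S and 1×B: area 12 ≤ 12, yield 2·8 + 1·7 = 23.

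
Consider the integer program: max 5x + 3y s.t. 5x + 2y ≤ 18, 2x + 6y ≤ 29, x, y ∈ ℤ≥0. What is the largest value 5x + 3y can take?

22

(x,y)=(2,4) is feasible, giving 22.
(x,y)=(2,3) is feasible, giving 19.
(x,y)=(1,4) is feasible, giving 17.
(x,y)=(1,3) is feasible, giving 14.
No feasible integer point exceeds 22.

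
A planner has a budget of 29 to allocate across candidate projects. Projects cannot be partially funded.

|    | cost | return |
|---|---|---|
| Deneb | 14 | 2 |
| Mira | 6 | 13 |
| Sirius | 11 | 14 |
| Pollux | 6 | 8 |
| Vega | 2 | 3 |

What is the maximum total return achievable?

38

Take Mira, Sirius, Pollux, and Vega: cost 6 + 11 + 6 + 2 = 25 ≤ 29, return 13 + 14 + 8 + 3 = 38.
No other feasible combination does better.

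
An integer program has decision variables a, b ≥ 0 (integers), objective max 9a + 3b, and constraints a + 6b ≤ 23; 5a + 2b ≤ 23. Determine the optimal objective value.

39

The continuous relaxation peaks at (4.6, 0) with value 41.40; rounding to a feasible lattice point costs some objective.
(a,b)=(4,1): 1·4+6·1=10≤23, 5·4+2·1=22≤23, objective 39.
(a,b)=(4,0): 1·4+6·0=4≤23, 5·4+2·0=20≤23, objective 36.
(a,b)=(3,2): 1·3+6·2=15≤23, 5·3+2·2=19≤23, objective 33.
The best lattice point is (4,1), giving 39.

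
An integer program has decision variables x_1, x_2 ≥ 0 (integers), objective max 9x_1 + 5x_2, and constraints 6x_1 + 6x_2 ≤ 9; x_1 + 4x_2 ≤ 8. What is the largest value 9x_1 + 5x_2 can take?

(x_1,x_2)=(1,0) is feasible, giving 9.
(x_1,x_2)=(0,1) is feasible, giving 5.
(x_1,x_2)=(0,0) is feasible, giving 0.
The best lattice point is (1,0), giving 9.

9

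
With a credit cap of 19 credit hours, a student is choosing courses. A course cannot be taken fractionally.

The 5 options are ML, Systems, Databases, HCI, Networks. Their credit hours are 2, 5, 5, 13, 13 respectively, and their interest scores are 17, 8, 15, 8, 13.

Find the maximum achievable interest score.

40

This is an integer program with binary decision variables.
Allowing fractional choices, the relaxed optimum would be about 47.0, but courses are indivisible.
ML + Systems + Databases: credit hours 2 + 5 + 5 = 12 ≤ 19, interest score 17 + 8 + 15 = 40.
ML + Databases: credit hours 2 + 5 = 7 ≤ 19, interest score 17 + 15 = 32.
ML + Networks: credit hours 2 + 13 = 15 ≤ 19, interest score 17 + 13 = 30.
Best is ML, Systems, and Databases with total interest score 40.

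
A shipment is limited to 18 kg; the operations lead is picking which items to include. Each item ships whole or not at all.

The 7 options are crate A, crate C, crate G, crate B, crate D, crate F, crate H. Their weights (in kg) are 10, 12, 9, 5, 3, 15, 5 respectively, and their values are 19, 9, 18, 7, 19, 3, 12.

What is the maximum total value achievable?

50

Allowing fractional choices, the relaxed optimum would be about 50.9, but items are indivisible.
crate A + crate D + crate H: weight 10 + 3 + 5 = 18 ≤ 18, value 19 + 19 + 12 = 50.
crate G + crate D + crate H: weight 9 + 3 + 5 = 17 ≤ 18, value 18 + 19 + 12 = 49.
crate A + crate B + crate D: weight 10 + 5 + 3 = 18 ≤ 18, value 19 + 7 + 19 = 45.
Best is crate A, crate D, and crate H with total value 50.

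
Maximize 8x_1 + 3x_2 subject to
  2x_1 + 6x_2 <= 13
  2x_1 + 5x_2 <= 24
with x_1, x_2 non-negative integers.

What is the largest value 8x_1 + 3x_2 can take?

48

(x_1,x_2)=(6,0): 2·6+6·0=12≤13, 2·6+5·0=12≤24, objective 48.
(x_1,x_2)=(5,0): 2·5+6·0=10≤13, 2·5+5·0=10≤24, objective 40.
Maximum is 48 at (x_1,x_2)=(6,0).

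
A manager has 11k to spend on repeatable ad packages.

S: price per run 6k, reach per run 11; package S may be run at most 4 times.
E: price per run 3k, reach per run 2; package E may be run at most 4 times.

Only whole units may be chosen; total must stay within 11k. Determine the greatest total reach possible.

This is a bounded integer knapsack.
Take 1×S and 1×E: price 9 ≤ 11, reach 1·11 + 1·2 = 13.
No other integer combination yields more.

13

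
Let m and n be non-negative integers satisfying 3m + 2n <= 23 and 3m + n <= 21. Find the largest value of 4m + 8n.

88

The continuous relaxation peaks at (0, 11.5) with value 92.00; rounding to a feasible lattice point costs some objective.
(m,n)=(0,11): 3·0+2·11=22≤23, 3·0+1·11=11≤21, objective 88.
(m,n)=(1,10): 3·1+2·10=23≤23, 3·1+1·10=13≤21, objective 84.
(m,n)=(0,10): 3·0+2·10=20≤23, 3·0+1·10=10≤21, objective 80.
The best lattice point is (0,11), giving 88.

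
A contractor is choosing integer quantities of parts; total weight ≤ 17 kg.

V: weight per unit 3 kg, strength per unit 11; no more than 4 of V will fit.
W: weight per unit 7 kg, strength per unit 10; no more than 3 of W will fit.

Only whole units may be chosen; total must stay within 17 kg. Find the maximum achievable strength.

44

This is a bounded integer knapsack.
V has the best ratio (11/3); taking only V gives at most 4×11 = 44 (stopped by the supply cap of 4).
Optimal: 4×V: weight 12 ≤ 17, strength 4·11 = 44.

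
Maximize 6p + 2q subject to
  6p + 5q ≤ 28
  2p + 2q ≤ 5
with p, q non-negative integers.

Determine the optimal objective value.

Relaxing integrality, the LP optimum is 15.00 at (p,q) = (2.5, 0), which is not an integer point.
(p,q)=(2,0): 6·2+5·0=12≤28, 2·2+2·0=4≤5, objective 12.
(p,q)=(1,1): 6·1+5·1=11≤28, 2·1+2·1=4≤5, objective 8.
(p,q)=(1,0): 6·1+5·0=6≤28, 2·1+2·0=2≤5, objective 6.
Maximum is 12 at (p,q)=(2,0).

12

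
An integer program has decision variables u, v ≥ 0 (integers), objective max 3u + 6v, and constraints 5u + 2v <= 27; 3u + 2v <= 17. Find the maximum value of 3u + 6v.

Relaxing integrality, the LP optimum is 51.00 at (u,v) = (0, 8.5), which is not an integer point.
(u,v)=(0,8): 5·0+2·8=16≤27, 3·0+2·8=16≤17, objective 48.
(u,v)=(1,7): 5·1+2·7=19≤27, 3·1+2·7=17≤17, objective 45.
No feasible integer point exceeds 48.

48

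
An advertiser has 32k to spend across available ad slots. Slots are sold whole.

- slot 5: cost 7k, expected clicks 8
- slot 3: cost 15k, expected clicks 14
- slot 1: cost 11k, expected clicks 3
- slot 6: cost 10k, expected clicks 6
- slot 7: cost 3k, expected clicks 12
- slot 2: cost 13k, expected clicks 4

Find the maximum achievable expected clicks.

34

Allowing fractional choices, the relaxed optimum would be about 38.2, but ad slots are indivisible.
slot 3 + slot 6 + slot 7: cost 15 + 10 + 3 = 28 ≤ 32, expected clicks 14 + 6 + 12 = 32.
slot 3 + slot 7 + slot 2: cost 15 + 3 + 13 = 31 ≤ 32, expected clicks 14 + 12 + 4 = 30.
slot 5 + slot 3 + slot 7: cost 7 + 15 + 3 = 25 ≤ 32, expected clicks 8 + 14 + 12 = 34.
Best is slot 5, slot 3, and slot 7 with total expected clicks 34.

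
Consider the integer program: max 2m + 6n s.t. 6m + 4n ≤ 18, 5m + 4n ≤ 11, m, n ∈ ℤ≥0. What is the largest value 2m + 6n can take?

12

Relaxing integrality, the LP optimum is 16.50 at (m,n) = (0, 2.75), which is not an integer point.
(m,n)=(0,2): 6·0+4·2=8≤18, 5·0+4·2=8≤11, objective 12.
(m,n)=(1,1): 6·1+4·1=10≤18, 5·1+4·1=9≤11, objective 8.
Maximum is 12 at (m,n)=(0,2).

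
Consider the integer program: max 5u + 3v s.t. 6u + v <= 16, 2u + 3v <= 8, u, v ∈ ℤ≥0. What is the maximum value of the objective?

(u,v)=(2,1): 6·2+1·1=13≤16, 2·2+3·1=7≤8, objective 13.
(u,v)=(1,2): 6·1+1·2=8≤16, 2·1+3·2=8≤8, objective 11.
(u,v)=(2,0): 6·2+1·0=12≤16, 2·2+3·0=4≤8, objective 10.
Maximum is 13 at (u,v)=(2,1).

13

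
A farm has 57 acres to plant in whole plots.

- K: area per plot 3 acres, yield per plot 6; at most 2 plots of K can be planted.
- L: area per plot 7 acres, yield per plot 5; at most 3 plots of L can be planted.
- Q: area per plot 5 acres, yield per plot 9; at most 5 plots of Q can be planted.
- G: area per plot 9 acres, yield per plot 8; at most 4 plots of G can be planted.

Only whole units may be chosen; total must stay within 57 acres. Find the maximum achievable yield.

78

K has the best ratio (6/3); taking only K gives at most 2×6 = 12 (stopped by the supply cap of 2).
Mixing does better — 2×K, 1×L, 5×Q, and 2×G: area 56 ≤ 57, yield 2·6 + 1·5 + 5·9 + 2·8 = 78.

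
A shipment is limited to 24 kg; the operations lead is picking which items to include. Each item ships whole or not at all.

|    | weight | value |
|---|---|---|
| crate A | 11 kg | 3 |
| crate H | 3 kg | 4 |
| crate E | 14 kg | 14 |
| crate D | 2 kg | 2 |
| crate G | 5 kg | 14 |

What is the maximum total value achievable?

34

crate E + crate D + crate G: weight 14 + 2 + 5 = 21 ≤ 24, value 14 + 2 + 14 = 30.
crate H + crate E + crate G: weight 3 + 14 + 5 = 22 ≤ 24, value 4 + 14 + 14 = 32.
crate H + crate E + crate D + crate G: weight 3 + 14 + 2 + 5 = 24 ≤ 24, value 4 + 14 + 2 + 14 = 34.
Best is crate H, crate E, crate D, and crate G with total value 34.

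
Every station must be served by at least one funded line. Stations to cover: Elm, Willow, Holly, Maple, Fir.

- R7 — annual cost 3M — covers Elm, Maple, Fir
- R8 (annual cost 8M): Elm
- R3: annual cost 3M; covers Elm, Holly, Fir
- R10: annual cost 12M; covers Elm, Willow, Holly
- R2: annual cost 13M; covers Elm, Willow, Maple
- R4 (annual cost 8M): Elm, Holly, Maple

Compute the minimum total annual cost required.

The greedy cost-per-new-station heuristic would pick R7, R3, and R10 for 18, but a cheaper cover exists.
Choose R7 and R10: together they cover Elm, Willow, Holly, Maple, Fir — every station.
Total annual cost: 3 + 12 = 15.
No cover costs less than 15.

15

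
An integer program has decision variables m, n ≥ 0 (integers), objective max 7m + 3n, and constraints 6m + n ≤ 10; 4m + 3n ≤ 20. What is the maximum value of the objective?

19

The continuous relaxation peaks at (0.714, 5.71) with value 22.14; rounding to a feasible lattice point costs some objective.
(m,n)=(1,4): 6·1+1·4=10≤10, 4·1+3·4=16≤20, objective 19.
(m,n)=(0,6): 6·0+1·6=6≤10, 4·0+3·6=18≤20, objective 18.
(m,n)=(1,3): 6·1+1·3=9≤10, 4·1+3·3=13≤20, objective 16.
The best lattice point is (1,4), giving 19.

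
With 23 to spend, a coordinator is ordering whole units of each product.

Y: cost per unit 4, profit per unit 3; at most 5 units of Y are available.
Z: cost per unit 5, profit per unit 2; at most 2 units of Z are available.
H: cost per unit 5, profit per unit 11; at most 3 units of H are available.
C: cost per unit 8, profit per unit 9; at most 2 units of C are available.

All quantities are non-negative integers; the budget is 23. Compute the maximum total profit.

42

H has the best ratio (11/5); taking only H gives at most 3×11 = 33 (stopped by the supply cap of 3).
Mixing does better — 3×H and 1×C: cost 23 ≤ 23, profit 3·11 + 1·9 = 42.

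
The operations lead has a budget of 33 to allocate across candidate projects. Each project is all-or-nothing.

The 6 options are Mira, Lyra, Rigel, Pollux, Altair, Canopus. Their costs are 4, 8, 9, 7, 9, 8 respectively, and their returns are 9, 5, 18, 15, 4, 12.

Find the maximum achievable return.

54

This is an integer program with binary decision variables.
Allowing fractional choices, the relaxed optimum would be about 57.1, but projects are indivisible.
Lyra + Rigel + Pollux + Canopus: cost 8 + 9 + 7 + 8 = 32 ≤ 33, return 5 + 18 + 15 + 12 = 50.
Mira + Rigel + Pollux + Canopus: cost 4 + 9 + 7 + 8 = 28 ≤ 33, return 9 + 18 + 15 + 12 = 54.
Best is Mira, Rigel, Pollux, and Canopus with total return 54.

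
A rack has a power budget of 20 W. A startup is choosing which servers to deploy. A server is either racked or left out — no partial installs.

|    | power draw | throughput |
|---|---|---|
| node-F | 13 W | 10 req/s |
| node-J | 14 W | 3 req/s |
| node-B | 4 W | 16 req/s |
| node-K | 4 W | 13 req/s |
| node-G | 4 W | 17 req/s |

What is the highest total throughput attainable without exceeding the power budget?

Allowing fractional choices, the relaxed optimum would be about 52.2, but servers are indivisible.
node-K + node-G: power draw 4 + 4 = 8 ≤ 20, throughput 13 + 17 = 30.
node-B + node-G: power draw 4 + 4 = 8 ≤ 20, throughput 16 + 17 = 33.
node-B + node-K + node-G: power draw 4 + 4 + 4 = 12 ≤ 20, throughput 16 + 13 + 17 = 46.
Best is node-B, node-K, and node-G with total throughput 46.

46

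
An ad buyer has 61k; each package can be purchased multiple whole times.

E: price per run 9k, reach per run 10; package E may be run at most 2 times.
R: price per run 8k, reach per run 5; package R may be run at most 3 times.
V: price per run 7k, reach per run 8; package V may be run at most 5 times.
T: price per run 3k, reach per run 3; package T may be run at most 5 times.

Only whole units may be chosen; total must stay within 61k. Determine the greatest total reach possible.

67

V has the best ratio (8/7); taking only V gives at most 5×8 = 40 (stopped by the supply cap of 5).
Mixing does better — 2×E, 4×V, and 5×T: price 61 ≤ 61, reach 2·10 + 4·8 + 5·3 = 67.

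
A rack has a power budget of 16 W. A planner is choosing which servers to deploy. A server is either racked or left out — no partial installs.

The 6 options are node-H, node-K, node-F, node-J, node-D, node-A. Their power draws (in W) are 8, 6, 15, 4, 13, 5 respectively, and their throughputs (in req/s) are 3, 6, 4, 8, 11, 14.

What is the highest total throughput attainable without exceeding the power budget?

This is a 0-1 knapsack instance.
node-K + node-A: power draw 6 + 5 = 11 ≤ 16, throughput 6 + 14 = 20.
node-K + node-J + node-A: power draw 6 + 4 + 5 = 15 ≤ 16, throughput 6 + 8 + 14 = 28.
node-J + node-A: power draw 4 + 5 = 9 ≤ 16, throughput 8 + 14 = 22.
Best is node-K, node-J, and node-A with total throughput 28.

28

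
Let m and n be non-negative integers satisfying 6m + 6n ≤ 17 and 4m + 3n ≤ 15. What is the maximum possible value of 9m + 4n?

The continuous relaxation peaks at (2.83, 0) with value 25.50; rounding to a feasible lattice point costs some objective.
(m,n)=(2,0): 6·2+6·0=12≤17, 4·2+3·0=8≤15, objective 18.
(m,n)=(1,1): 6·1+6·1=12≤17, 4·1+3·1=7≤15, objective 13.
(m,n)=(1,0): 6·1+6·0=6≤17, 4·1+3·0=4≤15, objective 9.
The best lattice point is (2,0), giving 18.

18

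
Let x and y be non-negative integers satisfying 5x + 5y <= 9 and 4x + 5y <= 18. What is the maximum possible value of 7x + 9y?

9

(x,y)=(0,1) is feasible, giving 9.
(x,y)=(1,0) is feasible, giving 7.
(x,y)=(0,0) is feasible, giving 0.
No feasible integer point exceeds 9.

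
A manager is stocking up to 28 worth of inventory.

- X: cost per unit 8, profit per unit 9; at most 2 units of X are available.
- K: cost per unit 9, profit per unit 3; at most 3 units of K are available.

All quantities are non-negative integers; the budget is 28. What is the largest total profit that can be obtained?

2×X and 1×K: cost 25 ≤ 28, profit 2·9 + 1·3 = 21.
2×X: cost 16 ≤ 28, profit 2·9 = 18.
Best is 21.

21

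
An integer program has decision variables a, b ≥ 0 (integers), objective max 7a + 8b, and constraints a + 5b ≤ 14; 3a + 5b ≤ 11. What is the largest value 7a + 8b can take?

The continuous relaxation peaks at (3.67, 0) with value 25.67; rounding to a feasible lattice point costs some objective.
(a,b)=(2,1): 1·2+5·1=7≤14, 3·2+5·1=11≤11, objective 22.
(a,b)=(3,0): 1·3+5·0=3≤14, 3·3+5·0=9≤11, objective 21.
(a,b)=(1,1): 1·1+5·1=6≤14, 3·1+5·1=8≤11, objective 15.
The best lattice point is (2,1), giving 22.

22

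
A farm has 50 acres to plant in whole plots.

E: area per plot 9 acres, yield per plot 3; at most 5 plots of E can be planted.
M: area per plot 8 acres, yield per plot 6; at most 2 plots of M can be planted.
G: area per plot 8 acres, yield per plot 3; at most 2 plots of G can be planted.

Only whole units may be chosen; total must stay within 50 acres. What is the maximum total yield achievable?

This is a bounded integer knapsack.
M has the best ratio (6/8); taking only M gives at most 2×6 = 12 (stopped by the supply cap of 2).
Mixing does better — 2×E, 2×M, and 2×G: area 50 ≤ 50, yield 2·3 + 2·6 + 2·3 = 24.

24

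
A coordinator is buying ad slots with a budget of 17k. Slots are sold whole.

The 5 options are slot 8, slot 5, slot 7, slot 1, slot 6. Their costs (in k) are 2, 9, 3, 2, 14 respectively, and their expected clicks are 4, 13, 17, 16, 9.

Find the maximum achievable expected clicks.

50

slot 8 + slot 5 + slot 7 + slot 1: cost 2 + 9 + 3 + 2 = 16 ≤ 17, expected clicks 4 + 13 + 17 + 16 = 50.
slot 5 + slot 7 + slot 1: cost 9 + 3 + 2 = 14 ≤ 17, expected clicks 13 + 17 + 16 = 46.
Best is slot 8, slot 5, slot 7, and slot 1 with total expected clicks 50.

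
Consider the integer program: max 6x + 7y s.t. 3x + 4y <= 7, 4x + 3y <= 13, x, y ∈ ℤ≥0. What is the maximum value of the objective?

The continuous relaxation peaks at (2.33, 0) with value 14.00; rounding to a feasible lattice point costs some objective.
(x,y)=(1,1): 3·1+4·1=7≤7, 4·1+3·1=7≤13, objective 13.
(x,y)=(2,0): 3·2+4·0=6≤7, 4·2+3·0=8≤13, objective 12.
No feasible integer point exceeds 13.

13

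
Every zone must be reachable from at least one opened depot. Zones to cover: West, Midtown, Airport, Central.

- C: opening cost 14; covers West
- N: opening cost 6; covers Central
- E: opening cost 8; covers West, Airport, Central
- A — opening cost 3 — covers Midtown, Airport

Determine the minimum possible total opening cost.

This is a weighted set-cover instance.
Choose E and A: together they cover West, Midtown, Airport, Central — every zone.
Total opening cost: 8 + 3 = 11.
No cover costs less than 11.

11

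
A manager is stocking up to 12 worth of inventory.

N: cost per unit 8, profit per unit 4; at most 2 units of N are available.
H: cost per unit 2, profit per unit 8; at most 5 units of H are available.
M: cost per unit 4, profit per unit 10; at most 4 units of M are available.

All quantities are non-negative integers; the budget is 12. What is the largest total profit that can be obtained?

4×H and 1×M: cost 12 ≤ 12, profit 4·8 + 1·10 = 42.
5×H: cost 10 ≤ 12, profit 5·8 = 40.
Best is 42.

42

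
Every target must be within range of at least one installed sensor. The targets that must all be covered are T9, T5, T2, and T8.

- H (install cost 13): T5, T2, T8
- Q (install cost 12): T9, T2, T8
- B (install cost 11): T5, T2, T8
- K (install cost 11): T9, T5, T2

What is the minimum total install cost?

This is an integer covering problem.
Choose B and K: together they cover T9, T5, T2, T8 — every target.
Total install cost: 11 + 11 = 22.
No cover costs less than 22.

22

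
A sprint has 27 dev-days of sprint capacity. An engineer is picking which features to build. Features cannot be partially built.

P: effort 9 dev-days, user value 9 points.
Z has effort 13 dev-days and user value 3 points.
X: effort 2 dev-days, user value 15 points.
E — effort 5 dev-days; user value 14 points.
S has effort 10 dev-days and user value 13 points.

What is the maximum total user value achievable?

51

Take P, X, E, and S: effort 9 + 2 + 5 + 10 = 26 ≤ 27, user value 9 + 15 + 14 + 13 = 51.
No other feasible combination does better.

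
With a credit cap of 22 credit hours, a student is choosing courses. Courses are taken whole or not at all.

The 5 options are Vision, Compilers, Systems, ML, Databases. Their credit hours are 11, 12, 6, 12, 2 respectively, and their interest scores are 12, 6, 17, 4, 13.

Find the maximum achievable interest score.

Systems + ML + Databases: credit hours 6 + 12 + 2 = 20 ≤ 22, interest score 17 + 4 + 13 = 34.
Vision + Systems + Databases: credit hours 11 + 6 + 2 = 19 ≤ 22, interest score 12 + 17 + 13 = 42.
Compilers + Systems + Databases: credit hours 12 + 6 + 2 = 20 ≤ 22, interest score 6 + 17 + 13 = 36.
Best is Vision, Systems, and Databases with total interest score 42.

42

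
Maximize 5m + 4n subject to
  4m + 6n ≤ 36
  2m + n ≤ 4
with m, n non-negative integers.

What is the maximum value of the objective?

(m,n)=(0,4): 4·0+6·4=24≤36, 2·0+1·4=4≤4, objective 16.
(m,n)=(0,3): 4·0+6·3=18≤36, 2·0+1·3=3≤4, objective 12.
Maximum is 16 at (m,n)=(0,4).

16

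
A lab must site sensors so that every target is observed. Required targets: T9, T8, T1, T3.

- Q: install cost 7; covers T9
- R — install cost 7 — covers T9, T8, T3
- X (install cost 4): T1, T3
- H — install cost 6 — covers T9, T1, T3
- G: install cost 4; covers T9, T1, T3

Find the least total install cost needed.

Choose R and X: together they cover T9, T8, T1, T3 — every target.
Total install cost: 7 + 4 = 11.
No cover costs less than 11.

11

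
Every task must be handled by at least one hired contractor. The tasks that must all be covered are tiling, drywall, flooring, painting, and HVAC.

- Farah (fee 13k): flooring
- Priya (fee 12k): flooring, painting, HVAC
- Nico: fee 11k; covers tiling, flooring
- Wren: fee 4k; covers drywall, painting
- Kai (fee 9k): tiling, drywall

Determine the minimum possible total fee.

The greedy cost-per-new-task heuristic would pick Wren, Nico, and Priya for 27, but a cheaper cover exists.
Choose Priya and Kai: together they cover tiling, drywall, flooring, painting, HVAC — every task.
Total fee: 12 + 9 = 21.
No cover costs less than 21.

21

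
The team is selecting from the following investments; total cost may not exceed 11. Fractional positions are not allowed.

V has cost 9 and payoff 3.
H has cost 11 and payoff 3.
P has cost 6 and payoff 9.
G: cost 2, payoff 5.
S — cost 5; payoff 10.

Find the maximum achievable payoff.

19

Allowing fractional choices, the relaxed optimum would be about 21.0, but investments are indivisible.
P + G: cost 6 + 2 = 8 ≤ 11, payoff 9 + 5 = 14.
P + S: cost 6 + 5 = 11 ≤ 11, payoff 9 + 10 = 19.
G + S: cost 2 + 5 = 7 ≤ 11, payoff 5 + 10 = 15.
Best is P and S with total payoff 19.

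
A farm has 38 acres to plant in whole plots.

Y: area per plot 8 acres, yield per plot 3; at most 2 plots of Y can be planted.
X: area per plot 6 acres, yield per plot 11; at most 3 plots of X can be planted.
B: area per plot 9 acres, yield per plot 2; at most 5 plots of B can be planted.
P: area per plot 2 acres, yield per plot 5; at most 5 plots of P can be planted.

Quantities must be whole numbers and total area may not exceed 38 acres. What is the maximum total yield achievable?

61

This is a bounded integer knapsack.
P has the best ratio (5/2); taking only P gives at most 5×5 = 25 (stopped by the supply cap of 5).
Mixing does better — 1×Y, 3×X, and 5×P: area 36 ≤ 38, yield 1·3 + 3·11 + 5·5 = 61.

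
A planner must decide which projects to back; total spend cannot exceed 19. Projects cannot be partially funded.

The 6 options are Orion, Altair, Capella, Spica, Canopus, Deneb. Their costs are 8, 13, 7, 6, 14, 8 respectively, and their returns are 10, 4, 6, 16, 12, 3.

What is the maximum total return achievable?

26

Allowing fractional choices, the relaxed optimum would be about 30.3, but projects are indivisible.
Capella + Spica: cost 7 + 6 = 13 ≤ 19, return 6 + 16 = 22.
Altair + Spica: cost 13 + 6 = 19 ≤ 19, return 4 + 16 = 20.
Orion + Spica: cost 8 + 6 = 14 ≤ 19, return 10 + 16 = 26.
Best is Orion and Spica with total return 26.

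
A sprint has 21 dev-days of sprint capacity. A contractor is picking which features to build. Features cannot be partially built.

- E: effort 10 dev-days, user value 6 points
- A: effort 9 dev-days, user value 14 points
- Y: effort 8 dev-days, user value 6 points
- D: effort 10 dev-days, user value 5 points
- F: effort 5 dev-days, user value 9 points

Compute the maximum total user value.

23

This is an integer program with binary decision variables.
Allowing fractional choices, the relaxed optimum would be about 28.2, but features are indivisible.
A + F: effort 9 + 5 = 14 ≤ 21, user value 14 + 9 = 23.
A + Y: effort 9 + 8 = 17 ≤ 21, user value 14 + 6 = 20.
Best is A and F with total user value 23.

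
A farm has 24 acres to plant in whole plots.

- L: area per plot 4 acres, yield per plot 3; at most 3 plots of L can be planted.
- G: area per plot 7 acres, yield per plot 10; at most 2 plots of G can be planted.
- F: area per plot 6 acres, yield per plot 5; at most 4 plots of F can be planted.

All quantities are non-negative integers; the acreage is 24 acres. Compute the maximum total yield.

2×L and 2×G: area 22 ≤ 24, yield 2·3 + 2·10 = 26.
1×L, 2×G, and 1×F: area 24 ≤ 24, yield 1·3 + 2·10 + 1·5 = 28.
Best is 28.

28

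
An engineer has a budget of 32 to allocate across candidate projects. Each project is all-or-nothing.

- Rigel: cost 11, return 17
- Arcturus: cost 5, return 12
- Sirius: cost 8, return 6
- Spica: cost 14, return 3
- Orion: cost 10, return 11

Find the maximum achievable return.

This is an integer program with binary decision variables.
Rigel + Arcturus + Orion: cost 11 + 5 + 10 = 26 ≤ 32, return 17 + 12 + 11 = 40.
Rigel + Arcturus + Sirius: cost 11 + 5 + 8 = 24 ≤ 32, return 17 + 12 + 6 = 35.
Rigel + Sirius + Orion: cost 11 + 8 + 10 = 29 ≤ 32, return 17 + 6 + 11 = 34.
Best is Rigel, Arcturus, and Orion with total return 40.

40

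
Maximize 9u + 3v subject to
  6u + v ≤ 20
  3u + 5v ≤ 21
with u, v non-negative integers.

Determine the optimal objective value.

Relaxing integrality, the LP optimum is 33.67 at (u,v) = (2.93, 2.44), which is not an integer point.
(u,v)=(3,2) is feasible, giving 33.
(u,v)=(3,1) is feasible, giving 30.
(u,v)=(2,3) is feasible, giving 27.
(u,v)=(2,2) is feasible, giving 24.
Maximum is 33 at (u,v)=(3,2).

33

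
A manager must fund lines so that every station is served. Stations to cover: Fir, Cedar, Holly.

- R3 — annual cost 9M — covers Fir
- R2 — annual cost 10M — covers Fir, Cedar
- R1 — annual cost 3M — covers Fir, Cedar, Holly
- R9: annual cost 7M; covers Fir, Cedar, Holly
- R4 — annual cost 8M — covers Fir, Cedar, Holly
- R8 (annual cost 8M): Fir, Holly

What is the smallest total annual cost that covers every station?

3

R1 alone covers Fir, Cedar, Holly — every station.
Total annual cost: 3.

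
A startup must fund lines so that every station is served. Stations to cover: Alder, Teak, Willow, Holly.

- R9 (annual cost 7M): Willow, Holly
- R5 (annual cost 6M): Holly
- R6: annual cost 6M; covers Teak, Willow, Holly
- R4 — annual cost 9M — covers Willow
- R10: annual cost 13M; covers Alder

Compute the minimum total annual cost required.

This is a weighted set-cover instance.
Choose R6 and R10: together they cover Alder, Teak, Willow, Holly — every station.
Total annual cost: 6 + 13 = 19.

19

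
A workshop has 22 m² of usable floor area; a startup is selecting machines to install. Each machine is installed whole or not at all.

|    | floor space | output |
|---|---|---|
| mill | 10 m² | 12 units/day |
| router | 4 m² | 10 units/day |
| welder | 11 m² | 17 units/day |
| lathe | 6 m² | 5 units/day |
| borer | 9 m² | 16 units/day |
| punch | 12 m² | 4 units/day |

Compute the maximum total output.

33

Allowing fractional choices, the relaxed optimum would be about 39.9, but machines are indivisible.
router + welder + lathe: floor space 4 + 11 + 6 = 21 ≤ 22, output 10 + 17 + 5 = 32.
welder + borer: floor space 11 + 9 = 20 ≤ 22, output 17 + 16 = 33.
router + lathe + borer: floor space 4 + 6 + 9 = 19 ≤ 22, output 10 + 5 + 16 = 31.
Best is welder and borer with total output 33.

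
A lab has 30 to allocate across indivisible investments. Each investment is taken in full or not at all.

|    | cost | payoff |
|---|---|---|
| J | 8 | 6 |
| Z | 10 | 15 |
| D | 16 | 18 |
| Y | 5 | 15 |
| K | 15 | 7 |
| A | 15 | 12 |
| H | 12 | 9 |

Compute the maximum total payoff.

Take Z, Y, and A: cost 10 + 5 + 15 = 30 ≤ 30, payoff 15 + 15 + 12 = 42.
No other feasible combination does better.

42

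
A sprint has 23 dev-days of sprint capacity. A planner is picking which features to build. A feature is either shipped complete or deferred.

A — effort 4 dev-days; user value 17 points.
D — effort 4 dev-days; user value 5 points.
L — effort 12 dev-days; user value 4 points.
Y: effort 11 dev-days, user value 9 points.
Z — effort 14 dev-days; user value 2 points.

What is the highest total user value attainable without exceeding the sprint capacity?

31

Take A, D, and Y: effort 4 + 4 + 11 = 19 ≤ 23, user value 17 + 5 + 9 = 31.
No other feasible combination does better.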